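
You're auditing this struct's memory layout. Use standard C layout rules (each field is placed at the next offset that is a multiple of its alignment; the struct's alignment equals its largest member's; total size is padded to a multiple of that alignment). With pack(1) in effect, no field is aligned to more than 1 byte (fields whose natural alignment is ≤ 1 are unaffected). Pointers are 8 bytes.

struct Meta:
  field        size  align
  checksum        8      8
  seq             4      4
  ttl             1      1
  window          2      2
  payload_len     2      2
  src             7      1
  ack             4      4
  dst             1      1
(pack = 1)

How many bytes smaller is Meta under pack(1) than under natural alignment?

11

natural layout:
  @0: checksum [8B, align 8] → 8
  @8: seq [4B, align 4] → 12
  @12: ttl [1B, align 1] → 13
  +1 pad (align 2)
  @14: window [2B, align 2] → 16
  @16: payload_len [2B, align 2] → 18
  @18: src [7B, align 1] → 25
  +3 pad (align 4)
  @28: ack [4B, align 4] → 32
  @32: dst [1B, align 1] → 33
  +7 tail pad (align 8)
  size 40, align 8
packed(1) layout:
  @0: checksum [8B, align 1] → 8
  @8: seq [4B, align 1] → 12
  @12: ttl [1B, align 1] → 13
  @13: window [2B, align 1] → 15
  @15: payload_len [2B, align 1] → 17
  @17: src [7B, align 1] → 24
  @24: ack [4B, align 1] → 28
  @28: dst [1B, align 1] → 29
  size 29, align 1
40 − 29 = 11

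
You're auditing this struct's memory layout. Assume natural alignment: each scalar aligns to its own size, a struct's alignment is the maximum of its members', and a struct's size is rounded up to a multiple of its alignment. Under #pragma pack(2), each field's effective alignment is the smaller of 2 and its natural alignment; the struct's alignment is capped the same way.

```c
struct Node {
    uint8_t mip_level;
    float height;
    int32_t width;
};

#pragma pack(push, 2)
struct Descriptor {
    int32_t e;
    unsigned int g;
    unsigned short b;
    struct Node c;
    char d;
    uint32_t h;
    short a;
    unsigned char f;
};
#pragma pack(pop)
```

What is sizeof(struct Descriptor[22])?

Node: @0: mip_level [1B, align 1] → 1; +3 pad (align 4); @4: height [4B, align 4] → 8; @8: width [4B, align 4] → 12; size 12, align 4
@0: e [4B, align 2] → 4
@4: g [4B, align 2] → 8
@8: b [2B, align 2] → 10
@10: c [12B, align 2] → 22
@22: d [1B, align 1] → 23
+1 pad (align 2)
@24: h [4B, align 2] → 28
@28: a [2B, align 2] → 30
@30: f [1B, align 1] → 31
+1 tail pad (align 2)
size 32, align 2
array of 22: 22 × 32 = 704

704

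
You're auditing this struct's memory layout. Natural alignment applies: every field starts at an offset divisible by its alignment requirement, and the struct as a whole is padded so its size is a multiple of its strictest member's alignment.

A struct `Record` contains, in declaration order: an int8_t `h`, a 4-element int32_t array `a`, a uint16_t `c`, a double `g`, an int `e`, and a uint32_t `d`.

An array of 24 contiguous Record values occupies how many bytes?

0..1  h  (1B, 1-aligned)
1..4  -- padding (3B)
4..20  a  (16B, 4-aligned)
20..22  c  (2B, 2-aligned)
22..24  -- padding (2B)
24..32  g  (8B, 8-aligned)
32..36  e  (4B, 4-aligned)
36..40  d  (4B, 4-aligned)
sizeof = 40, alignof = 8
array of 24: 24 × 40 = 960

960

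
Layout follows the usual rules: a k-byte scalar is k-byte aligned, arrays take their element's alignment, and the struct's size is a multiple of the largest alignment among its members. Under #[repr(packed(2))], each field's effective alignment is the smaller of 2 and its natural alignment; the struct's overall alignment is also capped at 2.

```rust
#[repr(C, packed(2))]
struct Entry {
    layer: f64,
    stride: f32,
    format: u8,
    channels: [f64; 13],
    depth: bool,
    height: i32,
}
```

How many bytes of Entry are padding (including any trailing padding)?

layer at 0 (size 8, align 2) → ends 8
stride at 8 (size 4, align 2) → ends 12
format at 12 (size 1, align 1) → ends 13
pad 1 to align 2 for channels
channels at 14 (size 104, align 2) → ends 118
depth at 118 (size 1, align 1) → ends 119
pad 1 to align 2 for height
height at 120 (size 4, align 2) → ends 124
total 124 bytes, alignment 2
data bytes 122, size 124 → padding 2

2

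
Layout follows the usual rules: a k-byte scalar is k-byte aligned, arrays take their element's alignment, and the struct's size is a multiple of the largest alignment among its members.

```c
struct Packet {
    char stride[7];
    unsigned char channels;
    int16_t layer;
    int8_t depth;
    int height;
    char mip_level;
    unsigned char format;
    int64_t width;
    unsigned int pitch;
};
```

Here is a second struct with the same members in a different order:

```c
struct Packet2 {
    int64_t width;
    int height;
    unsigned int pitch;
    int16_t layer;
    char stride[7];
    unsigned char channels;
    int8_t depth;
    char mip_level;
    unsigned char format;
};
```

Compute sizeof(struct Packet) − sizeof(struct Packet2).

0..7  stride  (7B, 1-aligned)
7..8  channels  (1B, 1-aligned)
8..10  layer  (2B, 2-aligned)
10..11  depth  (1B, 1-aligned)
11..12  -- padding (1B)
12..16  height  (4B, 4-aligned)
16..17  mip_level  (1B, 1-aligned)
17..18  format  (1B, 1-aligned)
18..24  -- padding (6B)
24..32  width  (8B, 8-aligned)
32..36  pitch  (4B, 4-aligned)
36..40  -- tail padding (4B)
sizeof = 40, alignof = 8
— Packet2 —
0..8  width  (8B, 8-aligned)
8..12  height  (4B, 4-aligned)
12..16  pitch  (4B, 4-aligned)
16..18  layer  (2B, 2-aligned)
18..25  stride  (7B, 1-aligned)
25..26  channels  (1B, 1-aligned)
26..27  depth  (1B, 1-aligned)
27..28  mip_level  (1B, 1-aligned)
28..29  format  (1B, 1-aligned)
29..32  -- tail padding (3B)
sizeof = 32, alignof = 8
40 − 32 = 8

8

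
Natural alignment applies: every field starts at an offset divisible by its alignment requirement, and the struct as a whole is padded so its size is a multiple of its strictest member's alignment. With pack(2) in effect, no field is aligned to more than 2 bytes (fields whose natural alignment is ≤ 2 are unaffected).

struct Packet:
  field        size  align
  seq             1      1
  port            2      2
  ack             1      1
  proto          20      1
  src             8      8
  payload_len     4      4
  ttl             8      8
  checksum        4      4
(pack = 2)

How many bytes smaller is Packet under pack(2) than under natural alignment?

natural layout:
  0..1  seq  (1B, 1-aligned)
  1..2  -- padding (1B)
  2..4  port  (2B, 2-aligned)
  4..5  ack  (1B, 1-aligned)
  5..25  proto  (20B, 1-aligned)
  25..32  -- padding (7B)
  32..40  src  (8B, 8-aligned)
  40..44  payload_len  (4B, 4-aligned)
  44..48  -- padding (4B)
  48..56  ttl  (8B, 8-aligned)
  56..60  checksum  (4B, 4-aligned)
  60..64  -- tail padding (4B)
  sizeof = 64, alignof = 8
packed(2) layout:
  0..1  seq  (1B, 1-aligned)
  1..2  -- padding (1B)
  2..4  port  (2B, 2-aligned)
  4..5  ack  (1B, 1-aligned)
  5..25  proto  (20B, 1-aligned)
  25..26  -- padding (1B)
  26..34  src  (8B, 2-aligned)
  34..38  payload_len  (4B, 2-aligned)
  38..46  ttl  (8B, 2-aligned)
  46..50  checksum  (4B, 2-aligned)
  sizeof = 50, alignof = 2
64 − 50 = 14

14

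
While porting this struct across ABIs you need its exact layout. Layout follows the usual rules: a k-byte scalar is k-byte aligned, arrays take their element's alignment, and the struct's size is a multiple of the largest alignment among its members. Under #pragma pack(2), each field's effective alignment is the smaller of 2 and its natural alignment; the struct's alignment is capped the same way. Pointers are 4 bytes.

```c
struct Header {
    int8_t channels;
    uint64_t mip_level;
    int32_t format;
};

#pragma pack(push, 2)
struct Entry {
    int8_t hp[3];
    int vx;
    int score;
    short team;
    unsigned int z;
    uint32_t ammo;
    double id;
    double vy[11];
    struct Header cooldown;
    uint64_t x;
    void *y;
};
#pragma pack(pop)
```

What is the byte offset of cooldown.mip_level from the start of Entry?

126

Header: channels at 0 (size 1, align 1) → ends 1; pad 7 to align 8 for mip_level; mip_level at 8 (size 8, align 8) → ends 16; format at 16 (size 4, align 4) → ends 20; tail pad 4 to reach multiple of 8; total 24 bytes, alignment 8
hp at 0 (size 3, align 1) → ends 3
pad 1 to align 2 for vx
vx at 4 (size 4, align 2) → ends 8
score at 8 (size 4, align 2) → ends 12
team at 12 (size 2, align 2) → ends 14
z at 14 (size 4, align 2) → ends 18
ammo at 18 (size 4, align 2) → ends 22
id at 22 (size 8, align 2) → ends 30
vy at 30 (size 88, align 2) → ends 118
cooldown at 118 (size 24, align 2) → ends 142
within Header: mip_level at 8
118 + 8 = 126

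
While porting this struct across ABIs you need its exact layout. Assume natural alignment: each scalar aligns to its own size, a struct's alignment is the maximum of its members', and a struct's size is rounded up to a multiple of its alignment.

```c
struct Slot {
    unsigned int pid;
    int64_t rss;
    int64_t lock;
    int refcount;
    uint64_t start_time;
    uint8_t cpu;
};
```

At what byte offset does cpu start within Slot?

pid at 0 (size 4, align 4) → ends 4
pad 4 to align 8 for rss
rss at 8 (size 8, align 8) → ends 16
lock at 16 (size 8, align 8) → ends 24
refcount at 24 (size 4, align 4) → ends 28
pad 4 to align 8 for start_time
start_time at 32 (size 8, align 8) → ends 40
cpu at 40 (size 1, align 1) → ends 41

40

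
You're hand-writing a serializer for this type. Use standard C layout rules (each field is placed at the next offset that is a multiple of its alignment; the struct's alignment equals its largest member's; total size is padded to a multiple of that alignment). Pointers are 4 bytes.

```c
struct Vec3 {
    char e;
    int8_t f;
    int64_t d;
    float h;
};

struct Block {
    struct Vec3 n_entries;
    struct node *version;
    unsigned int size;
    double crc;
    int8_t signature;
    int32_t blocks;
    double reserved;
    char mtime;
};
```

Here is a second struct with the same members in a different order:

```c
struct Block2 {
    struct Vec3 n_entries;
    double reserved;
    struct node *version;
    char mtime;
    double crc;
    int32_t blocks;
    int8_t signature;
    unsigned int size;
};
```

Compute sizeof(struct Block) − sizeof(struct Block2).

0

Vec3: e at 0 (size 1, align 1) → ends 1; f at 1 (size 1, align 1) → ends 2; pad 6 to align 8 for d; d at 8 (size 8, align 8) → ends 16; h at 16 (size 4, align 4) → ends 20; tail pad 4 to reach multiple of 8; total 24 bytes, alignment 8
n_entries at 0 (size 24, align 8) → ends 24
version at 24 (size 4, align 4) → ends 28
size at 28 (size 4, align 4) → ends 32
crc at 32 (size 8, align 8) → ends 40
signature at 40 (size 1, align 1) → ends 41
pad 3 to align 4 for blocks
blocks at 44 (size 4, align 4) → ends 48
reserved at 48 (size 8, align 8) → ends 56
mtime at 56 (size 1, align 1) → ends 57
tail pad 7 to reach multiple of 8
total 64 bytes, alignment 8
— Block2 —
n_entries at 0 (size 24, align 8) → ends 24
reserved at 24 (size 8, align 8) → ends 32
version at 32 (size 4, align 4) → ends 36
mtime at 36 (size 1, align 1) → ends 37
pad 3 to align 8 for crc
crc at 40 (size 8, align 8) → ends 48
blocks at 48 (size 4, align 4) → ends 52
signature at 52 (size 1, align 1) → ends 53
pad 3 to align 4 for size
size at 56 (size 4, align 4) → ends 60
tail pad 4 to reach multiple of 8
total 64 bytes, alignment 8
64 − 64 = 0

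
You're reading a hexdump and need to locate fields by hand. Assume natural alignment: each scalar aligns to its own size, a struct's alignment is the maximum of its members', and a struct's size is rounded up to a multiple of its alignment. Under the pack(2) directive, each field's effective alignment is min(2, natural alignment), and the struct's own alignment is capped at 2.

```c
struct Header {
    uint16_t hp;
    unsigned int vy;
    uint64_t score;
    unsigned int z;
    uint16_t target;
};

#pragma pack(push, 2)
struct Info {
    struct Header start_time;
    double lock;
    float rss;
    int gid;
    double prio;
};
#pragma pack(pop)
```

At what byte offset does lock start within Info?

24

Header: hp at 0 (size 2, align 2) → ends 2; pad 2 to align 4 for vy; vy at 4 (size 4, align 4) → ends 8; score at 8 (size 8, align 8) → ends 16; z at 16 (size 4, align 4) → ends 20; target at 20 (size 2, align 2) → ends 22; tail pad 2 to reach multiple of 8; total 24 bytes, alignment 8
start_time at 0 (size 24, align 2) → ends 24
lock at 24 (size 8, align 2) → ends 32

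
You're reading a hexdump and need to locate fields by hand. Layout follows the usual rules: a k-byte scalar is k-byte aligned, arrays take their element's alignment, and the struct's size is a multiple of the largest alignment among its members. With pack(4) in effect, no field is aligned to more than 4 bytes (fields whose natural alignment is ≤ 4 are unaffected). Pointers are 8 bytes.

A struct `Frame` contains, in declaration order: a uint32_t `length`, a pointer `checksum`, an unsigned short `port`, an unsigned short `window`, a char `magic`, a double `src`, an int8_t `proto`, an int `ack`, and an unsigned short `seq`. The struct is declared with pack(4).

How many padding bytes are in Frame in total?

8

0..4  length  (4B, 4-aligned)
4..12  checksum  (8B, 4-aligned)
12..14  port  (2B, 2-aligned)
14..16  window  (2B, 2-aligned)
16..17  magic  (1B, 1-aligned)
17..20  -- padding (3B)
20..28  src  (8B, 4-aligned)
28..29  proto  (1B, 1-aligned)
29..32  -- padding (3B)
32..36  ack  (4B, 4-aligned)
36..38  seq  (2B, 2-aligned)
38..40  -- tail padding (2B)
sizeof = 40, alignof = 4
data bytes 32, size 40 → padding 8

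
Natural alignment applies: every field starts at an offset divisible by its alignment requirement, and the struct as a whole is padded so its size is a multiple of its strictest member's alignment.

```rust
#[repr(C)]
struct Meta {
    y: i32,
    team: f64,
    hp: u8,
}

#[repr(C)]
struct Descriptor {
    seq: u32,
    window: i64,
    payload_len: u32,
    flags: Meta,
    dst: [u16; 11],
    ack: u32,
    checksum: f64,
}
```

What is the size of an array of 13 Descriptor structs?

Meta: 0..4  y  (4B, 4-aligned); 4..8  -- padding (4B); 8..16  team  (8B, 8-aligned); 16..17  hp  (1B, 1-aligned); 17..24  -- tail padding (7B); sizeof = 24, alignof = 8
0..4  seq  (4B, 4-aligned)
4..8  -- padding (4B)
8..16  window  (8B, 8-aligned)
16..20  payload_len  (4B, 4-aligned)
20..24  -- padding (4B)
24..48  flags  (24B, 8-aligned)
48..70  dst  (22B, 2-aligned)
70..72  -- padding (2B)
72..76  ack  (4B, 4-aligned)
76..80  -- padding (4B)
80..88  checksum  (8B, 8-aligned)
sizeof = 88, alignof = 8
array of 13: 13 × 88 = 1144

1144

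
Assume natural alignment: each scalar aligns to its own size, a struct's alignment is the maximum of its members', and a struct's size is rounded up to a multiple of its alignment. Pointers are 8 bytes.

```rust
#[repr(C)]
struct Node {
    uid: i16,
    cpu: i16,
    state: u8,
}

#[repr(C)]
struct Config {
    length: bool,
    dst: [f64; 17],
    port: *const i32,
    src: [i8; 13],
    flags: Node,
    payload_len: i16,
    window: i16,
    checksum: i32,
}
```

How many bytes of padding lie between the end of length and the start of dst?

7

Node: uid at 0 (size 2, align 2) → ends 2; cpu at 2 (size 2, align 2) → ends 4; state at 4 (size 1, align 1) → ends 5; tail pad 1 to reach multiple of 2; total 6 bytes, alignment 2
length at 0 (size 1, align 1) → ends 1
pad 7 to align 8 for dst
dst at 8 (size 136, align 8) → ends 144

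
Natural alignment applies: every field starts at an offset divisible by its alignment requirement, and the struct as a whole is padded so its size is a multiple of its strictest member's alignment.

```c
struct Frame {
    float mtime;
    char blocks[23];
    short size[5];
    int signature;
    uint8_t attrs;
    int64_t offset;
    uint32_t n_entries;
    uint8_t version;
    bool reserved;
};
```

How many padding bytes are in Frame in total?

0..4  mtime  (4B, 4-aligned)
4..27  blocks  (23B, 1-aligned)
27..28  -- padding (1B)
28..38  size  (10B, 2-aligned)
38..40  -- padding (2B)
40..44  signature  (4B, 4-aligned)
44..45  attrs  (1B, 1-aligned)
45..48  -- padding (3B)
48..56  offset  (8B, 8-aligned)
56..60  n_entries  (4B, 4-aligned)
60..61  version  (1B, 1-aligned)
61..62  reserved  (1B, 1-aligned)
62..64  -- tail padding (2B)
sizeof = 64, alignof = 8
data bytes 56, size 64 → padding 8

8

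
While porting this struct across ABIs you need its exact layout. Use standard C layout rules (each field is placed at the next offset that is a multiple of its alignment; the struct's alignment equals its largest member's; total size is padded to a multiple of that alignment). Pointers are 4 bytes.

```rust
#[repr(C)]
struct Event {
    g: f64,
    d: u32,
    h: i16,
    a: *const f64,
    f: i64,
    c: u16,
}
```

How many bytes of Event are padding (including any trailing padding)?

@0: g [8B, align 8] → 8
@8: d [4B, align 4] → 12
@12: h [2B, align 2] → 14
+2 pad (align 4)
@16: a [4B, align 4] → 20
+4 pad (align 8)
@24: f [8B, align 8] → 32
@32: c [2B, align 2] → 34
+6 tail pad (align 8)
size 40, align 8
data bytes 28, size 40 → padding 12

12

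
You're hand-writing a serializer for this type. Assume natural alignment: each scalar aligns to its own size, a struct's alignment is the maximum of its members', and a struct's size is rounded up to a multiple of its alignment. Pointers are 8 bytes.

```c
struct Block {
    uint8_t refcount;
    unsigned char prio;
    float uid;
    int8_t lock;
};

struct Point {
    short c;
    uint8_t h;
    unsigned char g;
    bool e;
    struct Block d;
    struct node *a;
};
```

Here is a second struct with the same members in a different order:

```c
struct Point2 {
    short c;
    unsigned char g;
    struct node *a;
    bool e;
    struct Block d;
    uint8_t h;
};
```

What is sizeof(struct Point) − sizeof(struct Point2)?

-8

Block: refcount at 0 (size 1, align 1) → ends 1; prio at 1 (size 1, align 1) → ends 2; pad 2 to align 4 for uid; uid at 4 (size 4, align 4) → ends 8; lock at 8 (size 1, align 1) → ends 9; tail pad 3 to reach multiple of 4; total 12 bytes, alignment 4
c at 0 (size 2, align 2) → ends 2
h at 2 (size 1, align 1) → ends 3
g at 3 (size 1, align 1) → ends 4
e at 4 (size 1, align 1) → ends 5
pad 3 to align 4 for d
d at 8 (size 12, align 4) → ends 20
pad 4 to align 8 for a
a at 24 (size 8, align 8) → ends 32
total 32 bytes, alignment 8
— Point2 —
c at 0 (size 2, align 2) → ends 2
g at 2 (size 1, align 1) → ends 3
pad 5 to align 8 for a
a at 8 (size 8, align 8) → ends 16
e at 16 (size 1, align 1) → ends 17
pad 3 to align 4 for d
d at 20 (size 12, align 4) → ends 32
h at 32 (size 1, align 1) → ends 33
tail pad 7 to reach multiple of 8
total 40 bytes, alignment 8
32 − 40 = -8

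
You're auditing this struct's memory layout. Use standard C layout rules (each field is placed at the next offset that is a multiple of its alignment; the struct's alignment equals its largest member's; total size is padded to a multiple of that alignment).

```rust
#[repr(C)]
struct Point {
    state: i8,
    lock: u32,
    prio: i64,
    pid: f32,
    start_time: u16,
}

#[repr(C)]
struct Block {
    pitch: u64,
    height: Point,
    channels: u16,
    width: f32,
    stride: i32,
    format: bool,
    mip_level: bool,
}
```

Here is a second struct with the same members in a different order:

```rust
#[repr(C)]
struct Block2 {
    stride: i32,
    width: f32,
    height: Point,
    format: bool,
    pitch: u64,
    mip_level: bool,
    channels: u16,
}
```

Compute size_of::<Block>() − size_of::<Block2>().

-8

Point: @0: state [1B, align 1] → 1; +3 pad (align 4); @4: lock [4B, align 4] → 8; @8: prio [8B, align 8] → 16; @16: pid [4B, align 4] → 20; @20: start_time [2B, align 2] → 22; +2 tail pad (align 8); size 24, align 8
@0: pitch [8B, align 8] → 8
@8: height [24B, align 8] → 32
@32: channels [2B, align 2] → 34
+2 pad (align 4)
@36: width [4B, align 4] → 40
@40: stride [4B, align 4] → 44
@44: format [1B, align 1] → 45
@45: mip_level [1B, align 1] → 46
+2 tail pad (align 8)
size 48, align 8
— Block2 —
@0: stride [4B, align 4] → 4
@4: width [4B, align 4] → 8
@8: height [24B, align 8] → 32
@32: format [1B, align 1] → 33
+7 pad (align 8)
@40: pitch [8B, align 8] → 48
@48: mip_level [1B, align 1] → 49
+1 pad (align 2)
@50: channels [2B, align 2] → 52
+4 tail pad (align 8)
size 56, align 8
48 − 56 = -8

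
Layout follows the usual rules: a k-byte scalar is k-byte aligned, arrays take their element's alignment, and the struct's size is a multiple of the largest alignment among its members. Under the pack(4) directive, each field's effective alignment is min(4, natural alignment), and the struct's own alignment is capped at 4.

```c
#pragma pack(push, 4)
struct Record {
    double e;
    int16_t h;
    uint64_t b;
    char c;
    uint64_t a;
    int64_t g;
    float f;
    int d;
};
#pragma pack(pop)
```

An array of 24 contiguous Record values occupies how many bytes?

0..8  e  (8B, 4-aligned)
8..10  h  (2B, 2-aligned)
10..12  -- padding (2B)
12..20  b  (8B, 4-aligned)
20..21  c  (1B, 1-aligned)
21..24  -- padding (3B)
24..32  a  (8B, 4-aligned)
32..40  g  (8B, 4-aligned)
40..44  f  (4B, 4-aligned)
44..48  d  (4B, 4-aligned)
sizeof = 48, alignof = 4
array of 24: 24 × 48 = 1152

1152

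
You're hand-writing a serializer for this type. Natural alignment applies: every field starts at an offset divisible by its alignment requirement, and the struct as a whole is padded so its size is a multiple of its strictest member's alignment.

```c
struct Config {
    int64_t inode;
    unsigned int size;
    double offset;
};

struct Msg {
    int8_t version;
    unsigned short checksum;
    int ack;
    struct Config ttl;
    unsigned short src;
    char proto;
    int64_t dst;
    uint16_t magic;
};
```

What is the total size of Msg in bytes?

Config: inode at 0 (size 8, align 8) → ends 8; size at 8 (size 4, align 4) → ends 12; pad 4 to align 8 for offset; offset at 16 (size 8, align 8) → ends 24; total 24 bytes, alignment 8
version at 0 (size 1, align 1) → ends 1
pad 1 to align 2 for checksum
checksum at 2 (size 2, align 2) → ends 4
ack at 4 (size 4, align 4) → ends 8
ttl at 8 (size 24, align 8) → ends 32
src at 32 (size 2, align 2) → ends 34
proto at 34 (size 1, align 1) → ends 35
pad 5 to align 8 for dst
dst at 40 (size 8, align 8) → ends 48
magic at 48 (size 2, align 2) → ends 50
tail pad 6 to reach multiple of 8
total 56 bytes, alignment 8

56 bytes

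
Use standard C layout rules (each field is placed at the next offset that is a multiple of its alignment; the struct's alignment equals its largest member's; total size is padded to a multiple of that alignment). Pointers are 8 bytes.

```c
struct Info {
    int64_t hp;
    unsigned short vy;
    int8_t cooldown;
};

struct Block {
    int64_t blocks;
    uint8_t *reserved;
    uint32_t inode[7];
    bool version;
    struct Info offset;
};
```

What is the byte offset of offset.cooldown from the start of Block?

Info: hp at 0 (size 8, align 8) → ends 8; vy at 8 (size 2, align 2) → ends 10; cooldown at 10 (size 1, align 1) → ends 11; tail pad 5 to reach multiple of 8; total 16 bytes, alignment 8
blocks at 0 (size 8, align 8) → ends 8
reserved at 8 (size 8, align 8) → ends 16
inode at 16 (size 28, align 4) → ends 44
version at 44 (size 1, align 1) → ends 45
pad 3 to align 8 for offset
offset at 48 (size 16, align 8) → ends 64
within Info: cooldown at 10
48 + 10 = 58

58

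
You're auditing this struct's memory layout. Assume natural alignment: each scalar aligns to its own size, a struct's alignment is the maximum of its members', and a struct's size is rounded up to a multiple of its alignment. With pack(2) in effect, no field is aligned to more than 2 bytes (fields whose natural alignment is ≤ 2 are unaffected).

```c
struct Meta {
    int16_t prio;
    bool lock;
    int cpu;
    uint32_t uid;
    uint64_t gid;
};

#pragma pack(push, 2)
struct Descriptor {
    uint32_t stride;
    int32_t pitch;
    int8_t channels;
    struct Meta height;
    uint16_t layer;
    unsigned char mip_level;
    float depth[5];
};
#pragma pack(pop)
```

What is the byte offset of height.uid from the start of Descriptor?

Meta: prio at 0 (size 2, align 2) → ends 2; lock at 2 (size 1, align 1) → ends 3; pad 1 to align 4 for cpu; cpu at 4 (size 4, align 4) → ends 8; uid at 8 (size 4, align 4) → ends 12; pad 4 to align 8 for gid; gid at 16 (size 8, align 8) → ends 24; total 24 bytes, alignment 8
stride at 0 (size 4, align 2) → ends 4
pitch at 4 (size 4, align 2) → ends 8
channels at 8 (size 1, align 1) → ends 9
pad 1 to align 2 for height
height at 10 (size 24, align 2) → ends 34
within Meta: uid at 8
10 + 8 = 18

18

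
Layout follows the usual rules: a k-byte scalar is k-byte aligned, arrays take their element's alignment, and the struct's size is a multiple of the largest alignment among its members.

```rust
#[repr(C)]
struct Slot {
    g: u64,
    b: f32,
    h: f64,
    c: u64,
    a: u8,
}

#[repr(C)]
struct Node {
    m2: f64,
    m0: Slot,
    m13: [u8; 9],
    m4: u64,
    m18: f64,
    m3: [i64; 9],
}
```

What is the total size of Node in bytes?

152 bytes

Slot: g at 0 (size 8, align 8) → ends 8; b at 8 (size 4, align 4) → ends 12; pad 4 to align 8 for h; h at 16 (size 8, align 8) → ends 24; c at 24 (size 8, align 8) → ends 32; a at 32 (size 1, align 1) → ends 33; tail pad 7 to reach multiple of 8; total 40 bytes, alignment 8
m2 at 0 (size 8, align 8) → ends 8
m0 at 8 (size 40, align 8) → ends 48
m13 at 48 (size 9, align 1) → ends 57
pad 7 to align 8 for m4
m4 at 64 (size 8, align 8) → ends 72
m18 at 72 (size 8, align 8) → ends 80
m3 at 80 (size 72, align 8) → ends 152
total 152 bytes, alignment 8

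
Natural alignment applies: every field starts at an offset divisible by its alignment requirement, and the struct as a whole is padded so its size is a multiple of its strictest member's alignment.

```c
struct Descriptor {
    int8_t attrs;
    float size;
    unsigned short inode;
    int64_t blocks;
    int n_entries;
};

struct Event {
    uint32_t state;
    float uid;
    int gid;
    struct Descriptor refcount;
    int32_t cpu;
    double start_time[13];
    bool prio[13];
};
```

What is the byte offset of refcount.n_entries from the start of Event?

40

Descriptor: @0: attrs [1B, align 1] → 1; +3 pad (align 4); @4: size [4B, align 4] → 8; @8: inode [2B, align 2] → 10; +6 pad (align 8); @16: blocks [8B, align 8] → 24; @24: n_entries [4B, align 4] → 28; +4 tail pad (align 8); size 32, align 8
@0: state [4B, align 4] → 4
@4: uid [4B, align 4] → 8
@8: gid [4B, align 4] → 12
+4 pad (align 8)
@16: refcount [32B, align 8] → 48
within Descriptor: n_entries at 24
16 + 24 = 40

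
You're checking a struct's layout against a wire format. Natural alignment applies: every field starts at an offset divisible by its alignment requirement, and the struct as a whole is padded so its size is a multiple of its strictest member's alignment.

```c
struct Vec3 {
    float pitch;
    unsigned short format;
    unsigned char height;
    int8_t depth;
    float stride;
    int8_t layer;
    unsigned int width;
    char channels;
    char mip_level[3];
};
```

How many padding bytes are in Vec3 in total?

3

@0: pitch [4B, align 4] → 4
@4: format [2B, align 2] → 6
@6: height [1B, align 1] → 7
@7: depth [1B, align 1] → 8
@8: stride [4B, align 4] → 12
@12: layer [1B, align 1] → 13
+3 pad (align 4)
@16: width [4B, align 4] → 20
@20: channels [1B, align 1] → 21
@21: mip_level [3B, align 1] → 24
size 24, align 4
data bytes 21, size 24 → padding 3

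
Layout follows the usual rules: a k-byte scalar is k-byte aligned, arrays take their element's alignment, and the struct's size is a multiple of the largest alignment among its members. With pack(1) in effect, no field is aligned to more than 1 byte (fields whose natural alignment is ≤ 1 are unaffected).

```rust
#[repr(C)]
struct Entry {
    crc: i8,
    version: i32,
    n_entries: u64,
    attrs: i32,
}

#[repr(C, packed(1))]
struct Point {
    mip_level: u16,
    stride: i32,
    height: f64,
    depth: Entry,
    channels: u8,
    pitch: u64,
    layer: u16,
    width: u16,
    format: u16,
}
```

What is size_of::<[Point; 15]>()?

Entry: crc at 0 (size 1, align 1) → ends 1; pad 3 to align 4 for version; version at 4 (size 4, align 4) → ends 8; n_entries at 8 (size 8, align 8) → ends 16; attrs at 16 (size 4, align 4) → ends 20; tail pad 4 to reach multiple of 8; total 24 bytes, alignment 8
mip_level at 0 (size 2, align 1) → ends 2
stride at 2 (size 4, align 1) → ends 6
height at 6 (size 8, align 1) → ends 14
depth at 14 (size 24, align 1) → ends 38
channels at 38 (size 1, align 1) → ends 39
pitch at 39 (size 8, align 1) → ends 47
layer at 47 (size 2, align 1) → ends 49
width at 49 (size 2, align 1) → ends 51
format at 51 (size 2, align 1) → ends 53
total 53 bytes, alignment 1
array of 15: 15 × 53 = 795

795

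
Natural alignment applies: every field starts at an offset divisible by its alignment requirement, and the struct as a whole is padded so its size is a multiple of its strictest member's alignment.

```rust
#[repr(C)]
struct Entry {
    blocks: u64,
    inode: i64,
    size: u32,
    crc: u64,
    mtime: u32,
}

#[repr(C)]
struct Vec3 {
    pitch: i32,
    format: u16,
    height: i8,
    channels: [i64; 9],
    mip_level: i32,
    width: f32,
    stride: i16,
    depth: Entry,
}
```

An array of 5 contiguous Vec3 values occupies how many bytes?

Entry: 0..8  blocks  (8B, 8-aligned); 8..16  inode  (8B, 8-aligned); 16..20  size  (4B, 4-aligned); 20..24  -- padding (4B); 24..32  crc  (8B, 8-aligned); 32..36  mtime  (4B, 4-aligned); 36..40  -- tail padding (4B); sizeof = 40, alignof = 8
0..4  pitch  (4B, 4-aligned)
4..6  format  (2B, 2-aligned)
6..7  height  (1B, 1-aligned)
7..8  -- padding (1B)
8..80  channels  (72B, 8-aligned)
80..84  mip_level  (4B, 4-aligned)
84..88  width  (4B, 4-aligned)
88..90  stride  (2B, 2-aligned)
90..96  -- padding (6B)
96..136  depth  (40B, 8-aligned)
sizeof = 136, alignof = 8
array of 5: 5 × 136 = 680

680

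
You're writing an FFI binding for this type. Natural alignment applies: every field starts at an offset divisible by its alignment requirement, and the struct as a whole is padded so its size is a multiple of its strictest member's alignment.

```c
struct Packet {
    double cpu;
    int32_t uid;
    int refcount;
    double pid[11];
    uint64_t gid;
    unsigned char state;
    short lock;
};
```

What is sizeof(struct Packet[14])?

1680

cpu at 0 (size 8, align 8) → ends 8
uid at 8 (size 4, align 4) → ends 12
refcount at 12 (size 4, align 4) → ends 16
pid at 16 (size 88, align 8) → ends 104
gid at 104 (size 8, align 8) → ends 112
state at 112 (size 1, align 1) → ends 113
pad 1 to align 2 for lock
lock at 114 (size 2, align 2) → ends 116
tail pad 4 to reach multiple of 8
total 120 bytes, alignment 8
array of 14: 14 × 120 = 1680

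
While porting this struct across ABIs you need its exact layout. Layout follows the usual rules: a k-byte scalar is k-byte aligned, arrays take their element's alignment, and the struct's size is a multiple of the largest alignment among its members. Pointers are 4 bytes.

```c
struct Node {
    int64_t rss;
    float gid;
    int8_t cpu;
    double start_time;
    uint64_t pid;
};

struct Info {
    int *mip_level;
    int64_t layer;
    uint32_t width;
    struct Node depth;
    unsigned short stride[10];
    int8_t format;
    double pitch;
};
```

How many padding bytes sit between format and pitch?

Node: 0..8  rss  (8B, 8-aligned); 8..12  gid  (4B, 4-aligned); 12..13  cpu  (1B, 1-aligned); 13..16  -- padding (3B); 16..24  start_time  (8B, 8-aligned); 24..32  pid  (8B, 8-aligned); sizeof = 32, alignof = 8
0..4  mip_level  (4B, 4-aligned)
4..8  -- padding (4B)
8..16  layer  (8B, 8-aligned)
16..20  width  (4B, 4-aligned)
20..24  -- padding (4B)
24..56  depth  (32B, 8-aligned)
56..76  stride  (20B, 2-aligned)
76..77  format  (1B, 1-aligned)
77..80  -- padding (3B)
80..88  pitch  (8B, 8-aligned)

3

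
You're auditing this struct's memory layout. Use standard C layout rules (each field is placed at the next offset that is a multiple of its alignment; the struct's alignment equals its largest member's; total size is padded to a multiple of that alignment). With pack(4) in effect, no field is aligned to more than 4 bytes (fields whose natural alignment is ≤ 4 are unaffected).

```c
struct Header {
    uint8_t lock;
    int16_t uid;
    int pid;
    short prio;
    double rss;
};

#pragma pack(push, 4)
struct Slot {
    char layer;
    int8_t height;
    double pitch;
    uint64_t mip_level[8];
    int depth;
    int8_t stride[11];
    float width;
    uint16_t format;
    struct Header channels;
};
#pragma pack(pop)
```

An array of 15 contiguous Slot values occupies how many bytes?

1860

Header: lock at 0 (size 1, align 1) → ends 1; pad 1 to align 2 for uid; uid at 2 (size 2, align 2) → ends 4; pid at 4 (size 4, align 4) → ends 8; prio at 8 (size 2, align 2) → ends 10; pad 6 to align 8 for rss; rss at 16 (size 8, align 8) → ends 24; total 24 bytes, alignment 8
layer at 0 (size 1, align 1) → ends 1
height at 1 (size 1, align 1) → ends 2
pad 2 to align 4 for pitch
pitch at 4 (size 8, align 4) → ends 12
mip_level at 12 (size 64, align 4) → ends 76
depth at 76 (size 4, align 4) → ends 80
stride at 80 (size 11, align 1) → ends 91
pad 1 to align 4 for width
width at 92 (size 4, align 4) → ends 96
format at 96 (size 2, align 2) → ends 98
pad 2 to align 4 for channels
channels at 100 (size 24, align 4) → ends 124
total 124 bytes, alignment 4
array of 15: 15 × 124 = 1860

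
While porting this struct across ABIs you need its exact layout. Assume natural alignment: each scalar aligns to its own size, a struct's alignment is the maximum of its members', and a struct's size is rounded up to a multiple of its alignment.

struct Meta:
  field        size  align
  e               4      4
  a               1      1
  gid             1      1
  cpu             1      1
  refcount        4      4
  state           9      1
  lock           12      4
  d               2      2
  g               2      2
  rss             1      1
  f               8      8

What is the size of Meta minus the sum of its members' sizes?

11

e at 0 (size 4, align 4) → ends 4
a at 4 (size 1, align 1) → ends 5
gid at 5 (size 1, align 1) → ends 6
cpu at 6 (size 1, align 1) → ends 7
pad 1 to align 4 for refcount
refcount at 8 (size 4, align 4) → ends 12
state at 12 (size 9, align 1) → ends 21
pad 3 to align 4 for lock
lock at 24 (size 12, align 4) → ends 36
d at 36 (size 2, align 2) → ends 38
g at 38 (size 2, align 2) → ends 40
rss at 40 (size 1, align 1) → ends 41
pad 7 to align 8 for f
f at 48 (size 8, align 8) → ends 56
total 56 bytes, alignment 8
data bytes 45, size 56 → padding 11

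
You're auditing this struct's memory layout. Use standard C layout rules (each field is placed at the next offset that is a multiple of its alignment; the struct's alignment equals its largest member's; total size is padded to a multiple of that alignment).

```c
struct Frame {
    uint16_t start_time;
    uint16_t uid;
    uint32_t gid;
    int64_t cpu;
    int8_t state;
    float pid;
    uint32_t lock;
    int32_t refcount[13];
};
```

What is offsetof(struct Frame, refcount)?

0..2  start_time  (2B, 2-aligned)
2..4  uid  (2B, 2-aligned)
4..8  gid  (4B, 4-aligned)
8..16  cpu  (8B, 8-aligned)
16..17  state  (1B, 1-aligned)
17..20  -- padding (3B)
20..24  pid  (4B, 4-aligned)
24..28  lock  (4B, 4-aligned)
28..80  refcount  (52B, 4-aligned)

28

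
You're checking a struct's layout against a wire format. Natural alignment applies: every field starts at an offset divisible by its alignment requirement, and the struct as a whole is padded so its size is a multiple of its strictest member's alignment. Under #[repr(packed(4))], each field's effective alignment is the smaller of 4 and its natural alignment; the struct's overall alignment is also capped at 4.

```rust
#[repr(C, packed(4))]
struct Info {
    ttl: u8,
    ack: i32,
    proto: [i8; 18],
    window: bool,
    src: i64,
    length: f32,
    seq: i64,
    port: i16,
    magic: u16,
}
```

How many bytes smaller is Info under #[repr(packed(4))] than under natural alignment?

12

natural layout:
  ttl at 0 (size 1, align 1) → ends 1
  pad 3 to align 4 for ack
  ack at 4 (size 4, align 4) → ends 8
  proto at 8 (size 18, align 1) → ends 26
  window at 26 (size 1, align 1) → ends 27
  pad 5 to align 8 for src
  src at 32 (size 8, align 8) → ends 40
  length at 40 (size 4, align 4) → ends 44
  pad 4 to align 8 for seq
  seq at 48 (size 8, align 8) → ends 56
  port at 56 (size 2, align 2) → ends 58
  magic at 58 (size 2, align 2) → ends 60
  tail pad 4 to reach multiple of 8
  total 64 bytes, alignment 8
packed(4) layout:
  ttl at 0 (size 1, align 1) → ends 1
  pad 3 to align 4 for ack
  ack at 4 (size 4, align 4) → ends 8
  proto at 8 (size 18, align 1) → ends 26
  window at 26 (size 1, align 1) → ends 27
  pad 1 to align 4 for src
  src at 28 (size 8, align 4) → ends 36
  length at 36 (size 4, align 4) → ends 40
  seq at 40 (size 8, align 4) → ends 48
  port at 48 (size 2, align 2) → ends 50
  magic at 50 (size 2, align 2) → ends 52
  total 52 bytes, alignment 4
64 − 52 = 12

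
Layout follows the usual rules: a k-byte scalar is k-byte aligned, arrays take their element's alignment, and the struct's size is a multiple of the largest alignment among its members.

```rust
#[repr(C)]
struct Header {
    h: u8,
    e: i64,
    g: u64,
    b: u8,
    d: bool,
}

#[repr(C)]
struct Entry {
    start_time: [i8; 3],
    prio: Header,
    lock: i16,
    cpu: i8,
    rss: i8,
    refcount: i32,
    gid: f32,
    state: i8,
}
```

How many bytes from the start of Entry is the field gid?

Header: h at 0 (size 1, align 1) → ends 1; pad 7 to align 8 for e; e at 8 (size 8, align 8) → ends 16; g at 16 (size 8, align 8) → ends 24; b at 24 (size 1, align 1) → ends 25; d at 25 (size 1, align 1) → ends 26; tail pad 6 to reach multiple of 8; total 32 bytes, alignment 8
start_time at 0 (size 3, align 1) → ends 3
pad 5 to align 8 for prio
prio at 8 (size 32, align 8) → ends 40
lock at 40 (size 2, align 2) → ends 42
cpu at 42 (size 1, align 1) → ends 43
rss at 43 (size 1, align 1) → ends 44
refcount at 44 (size 4, align 4) → ends 48
gid at 48 (size 4, align 4) → ends 52

48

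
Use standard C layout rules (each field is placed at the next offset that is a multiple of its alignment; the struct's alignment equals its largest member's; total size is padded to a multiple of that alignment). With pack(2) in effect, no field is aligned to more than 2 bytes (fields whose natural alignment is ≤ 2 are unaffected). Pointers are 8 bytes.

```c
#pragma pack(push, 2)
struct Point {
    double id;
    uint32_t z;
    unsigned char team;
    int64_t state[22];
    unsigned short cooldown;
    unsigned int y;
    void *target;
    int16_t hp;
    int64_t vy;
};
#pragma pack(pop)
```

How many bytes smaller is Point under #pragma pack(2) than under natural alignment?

10

natural layout:
  id at 0 (size 8, align 8) → ends 8
  z at 8 (size 4, align 4) → ends 12
  team at 12 (size 1, align 1) → ends 13
  pad 3 to align 8 for state
  state at 16 (size 176, align 8) → ends 192
  cooldown at 192 (size 2, align 2) → ends 194
  pad 2 to align 4 for y
  y at 196 (size 4, align 4) → ends 200
  target at 200 (size 8, align 8) → ends 208
  hp at 208 (size 2, align 2) → ends 210
  pad 6 to align 8 for vy
  vy at 216 (size 8, align 8) → ends 224
  total 224 bytes, alignment 8
packed(2) layout:
  id at 0 (size 8, align 2) → ends 8
  z at 8 (size 4, align 2) → ends 12
  team at 12 (size 1, align 1) → ends 13
  pad 1 to align 2 for state
  state at 14 (size 176, align 2) → ends 190
  cooldown at 190 (size 2, align 2) → ends 192
  y at 192 (size 4, align 2) → ends 196
  target at 196 (size 8, align 2) → ends 204
  hp at 204 (size 2, align 2) → ends 206
  vy at 206 (size 8, align 2) → ends 214
  total 214 bytes, alignment 2
224 − 214 = 10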